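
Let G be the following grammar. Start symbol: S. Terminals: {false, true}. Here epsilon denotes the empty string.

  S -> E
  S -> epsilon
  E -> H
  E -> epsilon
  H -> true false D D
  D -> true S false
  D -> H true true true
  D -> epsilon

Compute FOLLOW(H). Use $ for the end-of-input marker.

FIRST(H) = {true}
FIRST(E) = {epsilon, true}  (via H)
FIRST(D) = {epsilon, true}  (via H true true true)
FIRST(S) = {epsilon, true}  (via E)
FOLLOW(S) includes $ since S is the start symbol.
FOLLOW(S): in D->true S false, S is followed by false with FIRST {false}. Thus FOLLOW(S) = {$, false}.
FOLLOW(E): in S->E, the suffix after E is empty, so FOLLOW(E) ⊇ FOLLOW(S) = {$, false}. Thus FOLLOW(E) = {$, false}.
FOLLOW(H): in E->H, the suffix after H is empty, so FOLLOW(H) ⊇ FOLLOW(E) = {$, false}; in D->H true true true, H is followed by true true true with FIRST {true}. Thus FOLLOW(H) = {$, false, true}.
FOLLOW(D): in H->true false D D (occurrence 1), D is followed by D with FIRST {epsilon, true}; in H->true false D D (occurrence 1), the suffix after D is nullable, so FOLLOW(D) ⊇ FOLLOW(H) = {$, false, true}; in H->true false D D (occurrence 2), the suffix after D is empty, so FOLLOW(D) ⊇ FOLLOW(H) = {$, false, true}. Thus FOLLOW(D) = {$, false, true}.

{$, false, true}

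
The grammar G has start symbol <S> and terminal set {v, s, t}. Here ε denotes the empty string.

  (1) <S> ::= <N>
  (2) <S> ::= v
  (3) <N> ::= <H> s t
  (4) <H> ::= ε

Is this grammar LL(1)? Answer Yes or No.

Yes

FIRST(<S>) = {s, v}
FIRST(<N>) = {s}
FIRST(<H>) = {ε}
FOLLOW(<S>) = {$}
FOLLOW(<N>) = {$}
FOLLOW(<H>) = {s}
Each cell of M receives at most one production.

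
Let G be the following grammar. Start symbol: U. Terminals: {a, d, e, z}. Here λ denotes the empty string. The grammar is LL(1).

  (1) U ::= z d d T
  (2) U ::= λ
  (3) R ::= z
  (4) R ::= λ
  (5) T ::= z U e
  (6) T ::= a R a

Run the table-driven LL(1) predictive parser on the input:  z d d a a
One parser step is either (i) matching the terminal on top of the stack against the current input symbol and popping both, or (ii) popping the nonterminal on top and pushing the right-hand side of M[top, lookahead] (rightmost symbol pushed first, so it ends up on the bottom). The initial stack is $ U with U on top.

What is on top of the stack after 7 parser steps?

a

step 1: stack=$ U  input=z d d a a $  — expand U ::= z d d T
step 2: stack=$ T d d z  input=z d d a a $  — match z
step 3: stack=$ T d d  input=d d a a $  — match d
step 4: stack=$ T d  input=d a a $  — match d
step 5: stack=$ T  input=a a $  — expand T ::= a R a
step 6: stack=$ a R a  input=a a $  — match a
step 7: stack=$ a R  input=a $  — expand R ::= λ
Stack after step 7: $ a (top = a).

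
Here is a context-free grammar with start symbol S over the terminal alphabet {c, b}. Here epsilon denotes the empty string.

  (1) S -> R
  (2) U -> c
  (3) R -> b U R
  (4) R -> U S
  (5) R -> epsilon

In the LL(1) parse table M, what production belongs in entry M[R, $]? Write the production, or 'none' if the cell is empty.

FIRST(U): from U->c we get {c}. So FIRST(U) = {c}.
FIRST(R): from R->b U R we get {b}; from R->U S we get {c}; from R->epsilon we get {epsilon}. So FIRST(R) = {epsilon, b, c}.
FIRST(S): from S->R we get {epsilon, b, c}. So FIRST(S) = {epsilon, b, c}.
FOLLOW(S) includes $ since S is the start symbol.
FOLLOW(S): in R->U S, the suffix after S is empty, so FOLLOW(S) ⊇ FOLLOW(R) = {$}. Thus FOLLOW(S) = {$}.
FOLLOW(R): in S->R, the suffix after R is empty, so FOLLOW(R) ⊇ FOLLOW(S) = {$}; in R->b U R, the suffix after R is empty (adds nothing new). Thus FOLLOW(R) = {$}.
For R -> b U R: FIRST(b U R) = {b}, so it goes in M[R, t] for t ∈ {b}.
For R -> U S: FIRST(U S) = {c}, so it goes in M[R, t] for t ∈ {c}.
For R -> epsilon: FIRST(epsilon) = {epsilon}, so it goes in M[R, t] for t ∈ {}; since epsilon ∈ FIRST, also for every t ∈ FOLLOW(R) = {$}.

R -> epsilon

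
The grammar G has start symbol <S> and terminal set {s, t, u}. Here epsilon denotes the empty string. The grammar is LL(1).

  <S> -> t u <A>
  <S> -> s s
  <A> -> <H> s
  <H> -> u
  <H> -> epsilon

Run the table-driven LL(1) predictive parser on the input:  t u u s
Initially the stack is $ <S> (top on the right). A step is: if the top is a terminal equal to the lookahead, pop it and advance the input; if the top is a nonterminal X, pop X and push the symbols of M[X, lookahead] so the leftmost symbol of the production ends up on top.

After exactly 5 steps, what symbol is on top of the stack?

     Stack      Input      Action
  1  $ <S>      t u u s $  expand <S> -> t u <A>
  2  $ <A> u t  t u u s $  match t
  3  $ <A> u    u u s $    match u
  4  $ <A>      u s $      expand <A> -> <H> s
  5  $ s <H>    u s $      expand <H> -> u
Stack after step 5: $ s u (top = u).

u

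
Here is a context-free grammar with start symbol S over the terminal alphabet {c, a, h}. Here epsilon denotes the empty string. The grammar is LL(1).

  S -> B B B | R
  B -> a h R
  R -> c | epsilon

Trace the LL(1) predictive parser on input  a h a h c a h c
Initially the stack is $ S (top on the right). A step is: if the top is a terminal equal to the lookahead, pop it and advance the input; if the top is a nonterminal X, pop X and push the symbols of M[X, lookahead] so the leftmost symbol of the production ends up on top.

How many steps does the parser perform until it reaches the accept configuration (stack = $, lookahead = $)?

15

step 1: stack=$ S  input=a h a h c a h c $  — expand S -> B B B
step 2: stack=$ B B B  input=a h a h c a h c $  — expand B -> a h R
step 3: stack=$ B B R h a  input=a h a h c a h c $  — match a
step 4: stack=$ B B R h  input=h a h c a h c $  — match h
step 5: stack=$ B B R  input=a h c a h c $  — expand R -> epsilon
step 6: stack=$ B B  input=a h c a h c $  — expand B -> a h R
step 7: stack=$ B R h a  input=a h c a h c $  — match a
step 8: stack=$ B R h  input=h c a h c $  — match h
step 9: stack=$ B R  input=c a h c $  — expand R -> c
step 10: stack=$ B c  input=c a h c $  — match c
step 11: stack=$ B  input=a h c $  — expand B -> a h R
step 12: stack=$ R h a  input=a h c $  — match a
step 13: stack=$ R h  input=h c $  — match h
step 14: stack=$ R  input=c $  — expand R -> c
step 15: stack=$ c  input=c $  — match c
Accept reached after 15 steps.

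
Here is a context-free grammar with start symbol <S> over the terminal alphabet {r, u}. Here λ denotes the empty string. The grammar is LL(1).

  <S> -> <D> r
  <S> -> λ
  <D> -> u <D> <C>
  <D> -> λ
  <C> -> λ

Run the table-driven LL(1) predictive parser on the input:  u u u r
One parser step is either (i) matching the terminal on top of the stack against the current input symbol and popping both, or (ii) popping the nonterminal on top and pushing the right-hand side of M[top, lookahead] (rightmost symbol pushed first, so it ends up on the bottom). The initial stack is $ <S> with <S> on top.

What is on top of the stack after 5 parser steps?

     Stack              Input      Action
  1  $ <S>              u u u r $  expand <S> -> <D> r
  2  $ r <D>            u u u r $  expand <D> -> u <D> <C>
  3  $ r <C> <D> u      u u u r $  match u
  4  $ r <C> <D>        u u r $    expand <D> -> u <D> <C>
  5  $ r <C> <C> <D> u  u u r $    match u
Stack after step 5: $ r <C> <C> <D> (top = <D>).

<D>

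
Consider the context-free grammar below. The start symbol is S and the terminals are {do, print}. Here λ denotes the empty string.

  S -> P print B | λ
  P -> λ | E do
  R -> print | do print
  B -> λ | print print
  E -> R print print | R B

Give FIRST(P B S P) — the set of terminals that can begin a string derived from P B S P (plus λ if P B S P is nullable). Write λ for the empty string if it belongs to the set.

{λ, do, print}

FIRST(R): from R->print we get {print}; from R->do print we get {do}. So FIRST(R) = {do, print}.
FIRST(B): from B->λ we get {λ}; from B->print print we get {print}. So FIRST(B) = {λ, print}.
FIRST(E): from E->R print print we get {do, print}; from E->R B we get {do, print}. So FIRST(E) = {do, print}.
FIRST(P): from P->λ we get {λ}; from P->E do we get {do, print}. So FIRST(P) = {λ, do, print}.
FIRST(S): from S->P print B we get {do, print}; from S->λ we get {λ}. So FIRST(S) = {λ, do, print}.
FIRST(P B S P): take FIRST of each symbol in turn, carrying on past any symbol whose FIRST contains λ; result {λ, do, print}.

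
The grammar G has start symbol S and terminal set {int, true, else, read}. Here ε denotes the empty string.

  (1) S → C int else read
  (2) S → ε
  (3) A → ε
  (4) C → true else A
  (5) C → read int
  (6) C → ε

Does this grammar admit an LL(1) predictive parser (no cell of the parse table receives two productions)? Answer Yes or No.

Yes

FIRST(S) = {ε, int, read, true}
FIRST(A) = {ε}
FIRST(C) = {ε, read, true}
FOLLOW(S) = {$}
FOLLOW(A) = {int}
FOLLOW(C) = {int}
Each cell of M receives at most one production.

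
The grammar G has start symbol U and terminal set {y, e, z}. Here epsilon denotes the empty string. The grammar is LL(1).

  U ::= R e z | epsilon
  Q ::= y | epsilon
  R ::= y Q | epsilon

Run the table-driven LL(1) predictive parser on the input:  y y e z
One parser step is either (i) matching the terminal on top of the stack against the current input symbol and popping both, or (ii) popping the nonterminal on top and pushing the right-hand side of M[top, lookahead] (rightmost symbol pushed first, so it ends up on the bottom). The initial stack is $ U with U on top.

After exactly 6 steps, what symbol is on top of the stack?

z

     Stack      Input      Action
  1  $ U        y y e z $  expand U ::= R e z
  2  $ z e R    y y e z $  expand R ::= y Q
  3  $ z e Q y  y y e z $  match y
  4  $ z e Q    y e z $    expand Q ::= y
  5  $ z e y    y e z $    match y
  6  $ z e      e z $      match e
Stack after step 6: $ z (top = z).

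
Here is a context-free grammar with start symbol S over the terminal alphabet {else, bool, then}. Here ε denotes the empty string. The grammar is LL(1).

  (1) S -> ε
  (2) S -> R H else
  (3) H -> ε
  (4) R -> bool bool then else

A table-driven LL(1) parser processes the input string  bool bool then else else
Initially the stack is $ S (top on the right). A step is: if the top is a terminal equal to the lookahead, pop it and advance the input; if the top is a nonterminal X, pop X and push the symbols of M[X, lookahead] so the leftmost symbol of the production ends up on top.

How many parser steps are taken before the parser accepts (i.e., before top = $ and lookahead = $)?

step 1: stack=$ S  input=bool bool then else else $  — expand S -> R H else
step 2: stack=$ else H R  input=bool bool then else else $  — expand R -> bool bool then else
step 3: stack=$ else H else then bool bool  input=bool bool then else else $  — match bool
step 4: stack=$ else H else then bool  input=bool then else else $  — match bool
step 5: stack=$ else H else then  input=then else else $  — match then
step 6: stack=$ else H else  input=else else $  — match else
step 7: stack=$ else H  input=else $  — expand H -> ε
step 8: stack=$ else  input=else $  — match else
Accept reached after 8 steps.

8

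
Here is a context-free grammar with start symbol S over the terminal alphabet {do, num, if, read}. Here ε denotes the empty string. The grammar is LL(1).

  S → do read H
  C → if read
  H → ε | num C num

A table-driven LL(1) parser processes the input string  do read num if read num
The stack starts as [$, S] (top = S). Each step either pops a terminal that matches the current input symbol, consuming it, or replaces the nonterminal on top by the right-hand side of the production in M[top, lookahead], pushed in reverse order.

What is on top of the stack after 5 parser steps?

C

step 1: stack=$ S  input=do read num if read num $  — expand S → do read H
step 2: stack=$ H read do  input=do read num if read num $  — match do
step 3: stack=$ H read  input=read num if read num $  — match read
step 4: stack=$ H  input=num if read num $  — expand H → num C num
step 5: stack=$ num C num  input=num if read num $  — match num
Stack after step 5: $ num C (top = C).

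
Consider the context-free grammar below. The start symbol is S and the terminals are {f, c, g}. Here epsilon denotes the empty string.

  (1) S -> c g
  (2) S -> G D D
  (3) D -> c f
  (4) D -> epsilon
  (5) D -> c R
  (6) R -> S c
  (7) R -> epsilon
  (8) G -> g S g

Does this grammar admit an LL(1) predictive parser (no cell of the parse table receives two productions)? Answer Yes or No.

No

FIRST(S) = {c, g}
FIRST(D) = {epsilon, c}
FIRST(R) = {epsilon, c, g}
FIRST(G) = {g}
FOLLOW(S) = {$, c, g}
FOLLOW(D) = {$, c, g}
FOLLOW(R) = {$, c, g}
FOLLOW(G) = {$, c, g}
Cell M[D, c] receives both D -> c f and D -> epsilon and D -> c R — the grammar is not LL(1).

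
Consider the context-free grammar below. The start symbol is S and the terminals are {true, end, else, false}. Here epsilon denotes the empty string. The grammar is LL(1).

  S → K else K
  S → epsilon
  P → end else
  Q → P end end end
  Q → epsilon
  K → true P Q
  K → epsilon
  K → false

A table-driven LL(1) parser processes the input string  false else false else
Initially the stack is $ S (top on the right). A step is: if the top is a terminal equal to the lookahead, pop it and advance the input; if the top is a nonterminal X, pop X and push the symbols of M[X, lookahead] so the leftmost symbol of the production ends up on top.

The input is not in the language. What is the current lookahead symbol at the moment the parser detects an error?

     Stack           Input                    Action
  1  $ S             false else false else $  expand S → K else K
  2  $ K else K      false else false else $  expand K → false
  3  $ K else false  false else false else $  match false
  4  $ K else        else false else $        match else
  5  $ K             false else $             expand K → false
  6  $ false         false else $             match false
  7  $               else $                   error: stack empty but input remains

else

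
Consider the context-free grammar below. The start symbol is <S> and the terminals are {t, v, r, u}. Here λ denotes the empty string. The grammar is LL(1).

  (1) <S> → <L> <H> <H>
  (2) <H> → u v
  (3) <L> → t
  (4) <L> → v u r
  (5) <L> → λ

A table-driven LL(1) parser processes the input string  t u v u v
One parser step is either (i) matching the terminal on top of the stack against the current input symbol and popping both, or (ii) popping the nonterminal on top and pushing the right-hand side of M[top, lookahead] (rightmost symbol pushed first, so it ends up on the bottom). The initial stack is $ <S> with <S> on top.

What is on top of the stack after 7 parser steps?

step 1: stack=$ <S>  input=t u v u v $  — expand <S> → <L> <H> <H>
step 2: stack=$ <H> <H> <L>  input=t u v u v $  — expand <L> → t
step 3: stack=$ <H> <H> t  input=t u v u v $  — match t
step 4: stack=$ <H> <H>  input=u v u v $  — expand <H> → u v
step 5: stack=$ <H> v u  input=u v u v $  — match u
step 6: stack=$ <H> v  input=v u v $  — match v
step 7: stack=$ <H>  input=u v $  — expand <H> → u v
Stack after step 7: $ v u (top = u).

u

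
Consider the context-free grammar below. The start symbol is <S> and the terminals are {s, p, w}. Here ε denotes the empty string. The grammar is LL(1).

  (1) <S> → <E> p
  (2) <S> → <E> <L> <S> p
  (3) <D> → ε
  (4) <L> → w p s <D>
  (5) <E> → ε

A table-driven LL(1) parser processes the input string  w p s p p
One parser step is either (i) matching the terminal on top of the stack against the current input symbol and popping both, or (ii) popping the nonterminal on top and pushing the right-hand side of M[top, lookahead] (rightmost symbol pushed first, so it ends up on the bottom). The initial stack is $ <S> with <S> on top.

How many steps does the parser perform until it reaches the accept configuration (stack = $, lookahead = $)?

step 1: stack=$ <S>  input=w p s p p $  — expand <S> → <E> <L> <S> p
step 2: stack=$ p <S> <L> <E>  input=w p s p p $  — expand <E> → ε
step 3: stack=$ p <S> <L>  input=w p s p p $  — expand <L> → w p s <D>
step 4: stack=$ p <S> <D> s p w  input=w p s p p $  — match w
step 5: stack=$ p <S> <D> s p  input=p s p p $  — match p
step 6: stack=$ p <S> <D> s  input=s p p $  — match s
step 7: stack=$ p <S> <D>  input=p p $  — expand <D> → ε
step 8: stack=$ p <S>  input=p p $  — expand <S> → <E> p
step 9: stack=$ p p <E>  input=p p $  — expand <E> → ε
step 10: stack=$ p p  input=p p $  — match p
step 11: stack=$ p  input=p $  — match p
Accept reached after 11 steps.

11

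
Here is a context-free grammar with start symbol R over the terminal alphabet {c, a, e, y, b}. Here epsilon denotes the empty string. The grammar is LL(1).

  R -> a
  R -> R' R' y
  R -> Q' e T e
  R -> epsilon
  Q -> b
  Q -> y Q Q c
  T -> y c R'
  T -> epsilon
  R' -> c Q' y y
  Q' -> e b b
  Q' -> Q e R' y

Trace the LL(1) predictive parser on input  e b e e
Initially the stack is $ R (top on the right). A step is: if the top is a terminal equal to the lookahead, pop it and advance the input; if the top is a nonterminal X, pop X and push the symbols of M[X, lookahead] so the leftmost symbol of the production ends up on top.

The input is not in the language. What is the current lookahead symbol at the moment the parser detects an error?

     Stack          Input      Action
  1  $ R            e b e e $  expand R -> Q' e T e
  2  $ e T e Q'     e b e e $  expand Q' -> e b b
  3  $ e T e b b e  e b e e $  match e
  4  $ e T e b b    b e e $    match b
  5  $ e T e b      e e $      error: top is terminal b but lookahead is e

e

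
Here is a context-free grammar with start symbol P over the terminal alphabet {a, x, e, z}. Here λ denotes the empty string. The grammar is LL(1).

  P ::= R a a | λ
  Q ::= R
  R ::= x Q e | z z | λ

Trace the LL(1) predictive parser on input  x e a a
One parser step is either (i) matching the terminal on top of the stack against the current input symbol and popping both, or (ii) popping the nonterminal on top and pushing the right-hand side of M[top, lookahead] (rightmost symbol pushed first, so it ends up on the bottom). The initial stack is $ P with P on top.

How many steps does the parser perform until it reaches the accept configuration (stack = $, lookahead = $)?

8

step 1: stack=$ P  input=x e a a $  — expand P ::= R a a
step 2: stack=$ a a R  input=x e a a $  — expand R ::= x Q e
step 3: stack=$ a a e Q x  input=x e a a $  — match x
step 4: stack=$ a a e Q  input=e a a $  — expand Q ::= R
step 5: stack=$ a a e R  input=e a a $  — expand R ::= λ
step 6: stack=$ a a e  input=e a a $  — match e
step 7: stack=$ a a  input=a a $  — match a
step 8: stack=$ a  input=a $  — match a
Accept reached after 8 steps.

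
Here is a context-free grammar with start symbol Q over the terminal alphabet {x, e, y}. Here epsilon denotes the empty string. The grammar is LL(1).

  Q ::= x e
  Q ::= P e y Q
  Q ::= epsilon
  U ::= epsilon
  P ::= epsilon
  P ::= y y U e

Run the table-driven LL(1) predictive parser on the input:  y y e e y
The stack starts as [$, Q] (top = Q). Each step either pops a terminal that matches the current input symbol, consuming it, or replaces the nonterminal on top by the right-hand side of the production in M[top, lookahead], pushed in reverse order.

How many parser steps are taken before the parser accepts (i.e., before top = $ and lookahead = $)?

9

step 1: stack=$ Q  input=y y e e y $  — expand Q ::= P e y Q
step 2: stack=$ Q y e P  input=y y e e y $  — expand P ::= y y U e
step 3: stack=$ Q y e e U y y  input=y y e e y $  — match y
step 4: stack=$ Q y e e U y  input=y e e y $  — match y
step 5: stack=$ Q y e e U  input=e e y $  — expand U ::= epsilon
step 6: stack=$ Q y e e  input=e e y $  — match e
step 7: stack=$ Q y e  input=e y $  — match e
step 8: stack=$ Q y  input=y $  — match y
step 9: stack=$ Q  input=$  — expand Q ::= epsilon
Accept reached after 9 steps.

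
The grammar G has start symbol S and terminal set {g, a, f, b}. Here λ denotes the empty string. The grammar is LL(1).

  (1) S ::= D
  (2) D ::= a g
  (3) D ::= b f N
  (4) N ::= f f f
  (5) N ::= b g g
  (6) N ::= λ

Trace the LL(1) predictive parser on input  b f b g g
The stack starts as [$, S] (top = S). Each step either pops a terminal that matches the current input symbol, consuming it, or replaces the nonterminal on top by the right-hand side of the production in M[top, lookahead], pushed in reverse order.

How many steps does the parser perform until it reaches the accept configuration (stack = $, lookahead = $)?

step 1: stack=$ S  input=b f b g g $  — expand S ::= D
step 2: stack=$ D  input=b f b g g $  — expand D ::= b f N
step 3: stack=$ N f b  input=b f b g g $  — match b
step 4: stack=$ N f  input=f b g g $  — match f
step 5: stack=$ N  input=b g g $  — expand N ::= b g g
step 6: stack=$ g g b  input=b g g $  — match b
step 7: stack=$ g g  input=g g $  — match g
step 8: stack=$ g  input=g $  — match g
Accept reached after 8 steps.

8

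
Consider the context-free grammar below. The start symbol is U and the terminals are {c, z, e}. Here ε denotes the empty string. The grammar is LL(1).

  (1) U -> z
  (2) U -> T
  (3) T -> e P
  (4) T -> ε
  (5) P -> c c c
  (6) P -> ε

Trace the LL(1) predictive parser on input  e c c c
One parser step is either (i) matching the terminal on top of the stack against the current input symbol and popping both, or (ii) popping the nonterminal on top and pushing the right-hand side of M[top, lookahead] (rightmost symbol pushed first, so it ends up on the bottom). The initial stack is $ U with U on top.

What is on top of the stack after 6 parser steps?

c

     Stack    Input      Action
  1  $ U      e c c c $  expand U -> T
  2  $ T      e c c c $  expand T -> e P
  3  $ P e    e c c c $  match e
  4  $ P      c c c $    expand P -> c c c
  5  $ c c c  c c c $    match c
  6  $ c c    c c $      match c
Stack after step 6: $ c (top = c).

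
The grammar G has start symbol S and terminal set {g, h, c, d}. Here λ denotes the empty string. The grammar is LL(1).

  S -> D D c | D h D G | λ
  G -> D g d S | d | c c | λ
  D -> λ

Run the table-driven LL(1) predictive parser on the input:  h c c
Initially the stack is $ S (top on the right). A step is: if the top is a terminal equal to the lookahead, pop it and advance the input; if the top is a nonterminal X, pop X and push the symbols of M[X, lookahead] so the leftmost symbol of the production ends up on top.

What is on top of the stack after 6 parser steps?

c

     Stack      Input    Action
  1  $ S        h c c $  expand S -> D h D G
  2  $ G D h D  h c c $  expand D -> λ
  3  $ G D h    h c c $  match h
  4  $ G D      c c $    expand D -> λ
  5  $ G        c c $    expand G -> c c
  6  $ c c      c c $    match c
Stack after step 6: $ c (top = c).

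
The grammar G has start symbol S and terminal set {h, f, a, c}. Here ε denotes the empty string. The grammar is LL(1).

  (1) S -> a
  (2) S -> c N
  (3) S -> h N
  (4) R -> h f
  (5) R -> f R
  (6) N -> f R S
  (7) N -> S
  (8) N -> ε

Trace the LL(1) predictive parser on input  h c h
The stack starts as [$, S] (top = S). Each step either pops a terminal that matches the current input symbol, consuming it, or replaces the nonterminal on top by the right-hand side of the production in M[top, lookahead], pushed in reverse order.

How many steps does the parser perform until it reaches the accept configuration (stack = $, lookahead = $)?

9

step 1: stack=$ S  input=h c h $  — expand S -> h N
step 2: stack=$ N h  input=h c h $  — match h
step 3: stack=$ N  input=c h $  — expand N -> S
step 4: stack=$ S  input=c h $  — expand S -> c N
step 5: stack=$ N c  input=c h $  — match c
step 6: stack=$ N  input=h $  — expand N -> S
step 7: stack=$ S  input=h $  — expand S -> h N
step 8: stack=$ N h  input=h $  — match h
step 9: stack=$ N  input=$  — expand N -> ε
Accept reached after 9 steps.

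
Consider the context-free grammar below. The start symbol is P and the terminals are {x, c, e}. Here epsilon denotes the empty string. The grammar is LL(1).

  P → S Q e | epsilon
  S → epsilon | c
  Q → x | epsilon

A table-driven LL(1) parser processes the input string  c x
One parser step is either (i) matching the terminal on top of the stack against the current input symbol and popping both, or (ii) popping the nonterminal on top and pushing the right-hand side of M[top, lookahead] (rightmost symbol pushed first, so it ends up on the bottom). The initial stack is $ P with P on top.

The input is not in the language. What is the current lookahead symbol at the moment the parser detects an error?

$

step 1: stack=$ P  input=c x $  — expand P → S Q e
step 2: stack=$ e Q S  input=c x $  — expand S → c
step 3: stack=$ e Q c  input=c x $  — match c
step 4: stack=$ e Q  input=x $  — expand Q → x
step 5: stack=$ e x  input=x $  — match x
step 6: stack=$ e  input=$  — error: top is terminal e but lookahead is $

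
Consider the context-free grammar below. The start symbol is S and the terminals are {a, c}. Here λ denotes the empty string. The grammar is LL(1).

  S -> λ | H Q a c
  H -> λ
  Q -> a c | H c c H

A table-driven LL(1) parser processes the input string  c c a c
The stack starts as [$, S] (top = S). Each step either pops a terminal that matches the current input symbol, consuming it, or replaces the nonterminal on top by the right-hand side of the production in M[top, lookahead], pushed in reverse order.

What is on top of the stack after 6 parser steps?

H

step 1: stack=$ S  input=c c a c $  — expand S -> H Q a c
step 2: stack=$ c a Q H  input=c c a c $  — expand H -> λ
step 3: stack=$ c a Q  input=c c a c $  — expand Q -> H c c H
step 4: stack=$ c a H c c H  input=c c a c $  — expand H -> λ
step 5: stack=$ c a H c c  input=c c a c $  — match c
step 6: stack=$ c a H c  input=c a c $  — match c
Stack after step 6: $ c a H (top = H).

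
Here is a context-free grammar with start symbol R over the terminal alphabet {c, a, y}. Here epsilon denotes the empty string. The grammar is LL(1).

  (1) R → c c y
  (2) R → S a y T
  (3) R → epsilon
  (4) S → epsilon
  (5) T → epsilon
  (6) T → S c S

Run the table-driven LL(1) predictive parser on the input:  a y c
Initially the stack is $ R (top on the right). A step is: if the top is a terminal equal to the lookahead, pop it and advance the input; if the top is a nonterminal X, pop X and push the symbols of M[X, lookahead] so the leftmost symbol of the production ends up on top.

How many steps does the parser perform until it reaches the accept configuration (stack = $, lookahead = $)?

     Stack      Input    Action
  1  $ R        a y c $  expand R → S a y T
  2  $ T y a S  a y c $  expand S → epsilon
  3  $ T y a    a y c $  match a
  4  $ T y      y c $    match y
  5  $ T        c $      expand T → S c S
  6  $ S c S    c $      expand S → epsilon
  7  $ S c      c $      match c
  8  $ S        $        expand S → epsilon
Accept reached after 8 steps.

8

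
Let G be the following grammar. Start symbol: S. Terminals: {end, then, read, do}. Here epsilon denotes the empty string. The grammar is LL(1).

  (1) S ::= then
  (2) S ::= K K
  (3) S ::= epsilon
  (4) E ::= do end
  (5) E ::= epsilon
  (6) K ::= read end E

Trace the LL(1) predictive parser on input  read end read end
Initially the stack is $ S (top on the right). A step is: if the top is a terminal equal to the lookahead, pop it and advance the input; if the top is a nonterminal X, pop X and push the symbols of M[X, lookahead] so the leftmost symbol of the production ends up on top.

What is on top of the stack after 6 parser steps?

read

     Stack           Input                Action
  1  $ S             read end read end $  expand S ::= K K
  2  $ K K           read end read end $  expand K ::= read end E
  3  $ K E end read  read end read end $  match read
  4  $ K E end       end read end $       match end
  5  $ K E           read end $           expand E ::= epsilon
  6  $ K             read end $           expand K ::= read end E
Stack after step 6: $ E end read (top = read).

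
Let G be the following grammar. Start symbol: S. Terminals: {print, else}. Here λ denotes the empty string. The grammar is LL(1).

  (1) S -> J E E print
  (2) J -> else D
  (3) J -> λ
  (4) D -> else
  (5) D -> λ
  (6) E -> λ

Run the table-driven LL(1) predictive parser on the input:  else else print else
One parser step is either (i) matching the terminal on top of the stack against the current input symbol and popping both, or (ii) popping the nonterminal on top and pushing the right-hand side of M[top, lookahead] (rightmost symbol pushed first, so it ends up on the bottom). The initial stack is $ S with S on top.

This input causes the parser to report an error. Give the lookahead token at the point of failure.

     Stack               Input                   Action
  1  $ S                 else else print else $  expand S -> J E E print
  2  $ print E E J       else else print else $  expand J -> else D
  3  $ print E E D else  else else print else $  match else
  4  $ print E E D       else print else $       expand D -> else
  5  $ print E E else    else print else $       match else
  6  $ print E E         print else $            expand E -> λ
  7  $ print E           print else $            expand E -> λ
  8  $ print             print else $            match print
  9  $                   else $                  error: stack empty but input remains

else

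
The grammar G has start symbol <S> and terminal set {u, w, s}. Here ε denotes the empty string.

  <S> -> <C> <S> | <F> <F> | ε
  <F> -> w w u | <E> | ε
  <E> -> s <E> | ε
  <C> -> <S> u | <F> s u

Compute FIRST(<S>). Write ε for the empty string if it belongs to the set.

{ε, s, u, w}

FIRST(<E>): from <E>->s <E> we get {s}; from <E>->ε we get {ε}. So FIRST(<E>) = {ε, s}.
FIRST(<F>): from <F>->w w u we get {w}; from <F>-><E> we get {ε, s}; from <F>->ε we get {ε}. So FIRST(<F>) = {ε, s, w}.
FIRST(<S>): from <S>-><C> <S> we get {s, u, w}; from <S>-><F> <F> we get {ε, s, w}; from <S>->ε we get {ε}. So FIRST(<S>) = {ε, s, u, w}.
FIRST(<C>): from <C>-><S> u we get {s, u, w}; from <C>-><F> s u we get {s, w}. So FIRST(<C>) = {s, u, w}.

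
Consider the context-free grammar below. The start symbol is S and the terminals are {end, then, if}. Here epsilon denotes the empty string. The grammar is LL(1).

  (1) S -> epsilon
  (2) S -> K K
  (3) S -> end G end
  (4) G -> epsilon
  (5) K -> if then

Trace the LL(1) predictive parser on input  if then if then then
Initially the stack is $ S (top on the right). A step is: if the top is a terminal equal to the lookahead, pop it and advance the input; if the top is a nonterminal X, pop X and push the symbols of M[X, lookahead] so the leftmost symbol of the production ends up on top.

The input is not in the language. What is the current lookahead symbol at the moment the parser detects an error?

then

step 1: stack=$ S  input=if then if then then $  — expand S -> K K
step 2: stack=$ K K  input=if then if then then $  — expand K -> if then
step 3: stack=$ K then if  input=if then if then then $  — match if
step 4: stack=$ K then  input=then if then then $  — match then
step 5: stack=$ K  input=if then then $  — expand K -> if then
step 6: stack=$ then if  input=if then then $  — match if
step 7: stack=$ then  input=then then $  — match then
step 8: stack=$  input=then $  — error: stack empty but input remains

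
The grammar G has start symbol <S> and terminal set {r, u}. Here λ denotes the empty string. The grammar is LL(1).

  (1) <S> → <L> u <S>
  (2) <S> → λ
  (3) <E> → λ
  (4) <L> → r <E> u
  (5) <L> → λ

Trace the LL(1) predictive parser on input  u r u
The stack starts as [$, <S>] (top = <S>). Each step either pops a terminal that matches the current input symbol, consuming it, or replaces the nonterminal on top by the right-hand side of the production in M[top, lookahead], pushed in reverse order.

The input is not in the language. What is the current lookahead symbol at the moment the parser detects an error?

     Stack            Input    Action
  1  $ <S>            u r u $  expand <S> → <L> u <S>
  2  $ <S> u <L>      u r u $  expand <L> → λ
  3  $ <S> u          u r u $  match u
  4  $ <S>            r u $    expand <S> → <L> u <S>
  5  $ <S> u <L>      r u $    expand <L> → r <E> u
  6  $ <S> u u <E> r  r u $    match r
  7  $ <S> u u <E>    u $      expand <E> → λ
  8  $ <S> u u        u $      match u
  9  $ <S> u          $        error: top is terminal u but lookahead is $

$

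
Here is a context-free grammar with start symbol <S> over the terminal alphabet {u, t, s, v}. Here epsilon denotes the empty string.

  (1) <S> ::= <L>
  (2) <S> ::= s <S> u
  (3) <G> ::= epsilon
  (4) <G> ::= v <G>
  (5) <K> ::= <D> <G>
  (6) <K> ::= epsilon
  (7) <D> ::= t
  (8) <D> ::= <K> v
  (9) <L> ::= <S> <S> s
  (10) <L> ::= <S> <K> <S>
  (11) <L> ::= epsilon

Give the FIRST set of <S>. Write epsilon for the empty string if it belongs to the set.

{epsilon, s, t, v}

FIRST(<G>) = {epsilon, v}
FIRST(<S>) = {epsilon, s, t, v}  (via <L>)
FIRST(<K>) = {epsilon, t, v}  (via <D> <G>)
FIRST(<D>) = {t, v}  (via <K> v)
FIRST(<L>) = {epsilon, s, t, v}  (via <S> <S> s, <S> <K> <S>)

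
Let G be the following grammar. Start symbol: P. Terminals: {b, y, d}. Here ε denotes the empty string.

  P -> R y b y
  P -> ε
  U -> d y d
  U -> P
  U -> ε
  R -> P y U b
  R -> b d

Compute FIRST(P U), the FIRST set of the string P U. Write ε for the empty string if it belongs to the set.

FIRST(P) = {ε, b, y}  (via R y b y)
FIRST(U) = {ε, b, d, y}  (via P)
FIRST(R) = {b, y}  (via P y U b)
FIRST(P U): take FIRST of each symbol in turn, carrying on past any symbol whose FIRST contains ε; result {ε, b, d, y}.

{ε, b, d, y}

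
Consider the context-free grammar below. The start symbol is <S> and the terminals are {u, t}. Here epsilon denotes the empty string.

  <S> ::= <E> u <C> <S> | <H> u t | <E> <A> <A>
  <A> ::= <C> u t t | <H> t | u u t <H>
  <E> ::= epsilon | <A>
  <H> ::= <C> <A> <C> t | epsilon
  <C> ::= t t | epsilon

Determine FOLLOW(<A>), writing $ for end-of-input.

{$, t, u}

FIRST(<C>) = {epsilon, t}
FIRST(<S>) = {t, u}  (via <E> u <C> <S>, <H> u t, <E> <A> <A>)
FIRST(<A>) = {t, u}  (via <C> u t t, <H> t)
FIRST(<E>) = {epsilon, t, u}  (via <A>)
FIRST(<H>) = {epsilon, t, u}  (via <C> <A> <C> t)
FOLLOW(<S>) includes $ since <S> is the start symbol.
FOLLOW(<S>): in <S>::=<E> u <C> <S>, the suffix after <S> is empty (adds nothing new). Thus FOLLOW(<S>) = {$}.
FOLLOW(<E>): in <S>::=<E> u <C> <S>, <E> is followed by u <C> <S> with FIRST {u}; in <S>::=<E> <A> <A>, <E> is followed by <A> <A> with FIRST {t, u}. Thus FOLLOW(<E>) = {t, u}.
FOLLOW(<A>): in <S>::=<E> <A> <A> (occurrence 1), <A> is followed by <A> with FIRST {t, u}; in <S>::=<E> <A> <A> (occurrence 2), the suffix after <A> is empty, so FOLLOW(<A>) ⊇ FOLLOW(<S>) = {$}; in <E>::=<A>, the suffix after <A> is empty, so FOLLOW(<A>) ⊇ FOLLOW(<E>) = {t, u}; in <H>::=<C> <A> <C> t, <A> is followed by <C> t with FIRST {t}. Thus FOLLOW(<A>) = {$, t, u}.
FOLLOW(<H>): in <S>::=<H> u t, <H> is followed by u t with FIRST {u}; in <A>::=<H> t, <H> is followed by t with FIRST {t}; in <A>::=u u t <H>, the suffix after <H> is empty, so FOLLOW(<H>) ⊇ FOLLOW(<A>) = {$, t, u}. Thus FOLLOW(<H>) = {$, t, u}.
FOLLOW(<C>): in <S>::=<E> u <C> <S>, <C> is followed by <S> with FIRST {t, u}; in <A>::=<C> u t t, <C> is followed by u t t with FIRST {u}; in <H>::=<C> <A> <C> t (occurrence 1), <C> is followed by <A> <C> t with FIRST {t, u}; in <H>::=<C> <A> <C> t (occurrence 2), <C> is followed by t with FIRST {t}. Thus FOLLOW(<C>) = {t, u}.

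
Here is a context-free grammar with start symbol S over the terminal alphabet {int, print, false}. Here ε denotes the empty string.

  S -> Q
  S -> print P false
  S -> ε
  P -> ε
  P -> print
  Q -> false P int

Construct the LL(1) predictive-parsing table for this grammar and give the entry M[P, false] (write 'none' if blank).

P -> ε

FIRST(P): from P->ε we get {ε}; from P->print we get {print}. So FIRST(P) = {ε, print}.
FIRST(Q): from Q->false P int we get {false}. So FIRST(Q) = {false}.
FIRST(S): from S->Q we get {false}; from S->print P false we get {print}; from S->ε we get {ε}. So FIRST(S) = {ε, false, print}.
FOLLOW(S) includes $ since S is the start symbol.
FOLLOW(P): in S->print P false, P is followed by false with FIRST {false}; in Q->false P int, P is followed by int with FIRST {int}. Thus FOLLOW(P) = {false, int}.
For P -> ε: FIRST(ε) = {ε}, so it goes in M[P, t] for t ∈ {}; since ε ∈ FIRST, also for every t ∈ FOLLOW(P) = {false, int}.
For P -> print: FIRST(print) = {print}, so it goes in M[P, t] for t ∈ {print}.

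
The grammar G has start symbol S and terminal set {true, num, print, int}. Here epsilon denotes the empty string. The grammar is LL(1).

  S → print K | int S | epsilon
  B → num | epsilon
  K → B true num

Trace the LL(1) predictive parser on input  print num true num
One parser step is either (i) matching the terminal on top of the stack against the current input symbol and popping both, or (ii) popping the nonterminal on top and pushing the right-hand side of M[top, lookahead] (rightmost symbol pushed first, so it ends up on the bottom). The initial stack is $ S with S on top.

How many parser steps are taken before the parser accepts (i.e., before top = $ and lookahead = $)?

7

step 1: stack=$ S  input=print num true num $  — expand S → print K
step 2: stack=$ K print  input=print num true num $  — match print
step 3: stack=$ K  input=num true num $  — expand K → B true num
step 4: stack=$ num true B  input=num true num $  — expand B → num
step 5: stack=$ num true num  input=num true num $  — match num
step 6: stack=$ num true  input=true num $  — match true
step 7: stack=$ num  input=num $  — match num
Accept reached after 7 steps.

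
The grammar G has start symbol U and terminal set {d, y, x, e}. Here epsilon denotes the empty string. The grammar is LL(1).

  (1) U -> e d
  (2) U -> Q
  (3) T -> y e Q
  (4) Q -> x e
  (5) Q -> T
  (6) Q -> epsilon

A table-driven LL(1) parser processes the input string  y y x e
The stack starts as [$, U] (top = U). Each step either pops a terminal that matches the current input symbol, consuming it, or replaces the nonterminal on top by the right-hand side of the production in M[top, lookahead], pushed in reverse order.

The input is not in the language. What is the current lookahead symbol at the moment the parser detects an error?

step 1: stack=$ U  input=y y x e $  — expand U -> Q
step 2: stack=$ Q  input=y y x e $  — expand Q -> T
step 3: stack=$ T  input=y y x e $  — expand T -> y e Q
step 4: stack=$ Q e y  input=y y x e $  — match y
step 5: stack=$ Q e  input=y x e $  — error: top is terminal e but lookahead is y

y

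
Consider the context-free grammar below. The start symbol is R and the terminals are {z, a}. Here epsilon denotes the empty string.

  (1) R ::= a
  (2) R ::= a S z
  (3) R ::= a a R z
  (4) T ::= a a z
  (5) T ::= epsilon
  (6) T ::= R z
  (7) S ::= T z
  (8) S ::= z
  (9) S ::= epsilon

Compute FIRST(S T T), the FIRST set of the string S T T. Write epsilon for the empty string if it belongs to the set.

{epsilon, a, z}

FIRST(R) = {a}
FIRST(T) = {epsilon, a}  (via R z)
FIRST(S) = {epsilon, a, z}  (via T z)
FIRST(S T T): take FIRST of each symbol in turn, carrying on past any symbol whose FIRST contains epsilon; result {epsilon, a, z}.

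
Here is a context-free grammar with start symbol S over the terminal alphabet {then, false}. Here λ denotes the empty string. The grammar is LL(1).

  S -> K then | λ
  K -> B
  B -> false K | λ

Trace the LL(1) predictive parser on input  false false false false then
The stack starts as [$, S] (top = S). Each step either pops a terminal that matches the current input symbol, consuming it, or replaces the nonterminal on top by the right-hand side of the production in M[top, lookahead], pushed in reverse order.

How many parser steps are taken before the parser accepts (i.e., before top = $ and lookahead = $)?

16

      Stack           Input                           Action
   1  $ S             false false false false then $  expand S -> K then
   2  $ then K        false false false false then $  expand K -> B
   3  $ then B        false false false false then $  expand B -> false K
   4  $ then K false  false false false false then $  match false
   5  $ then K        false false false then $        expand K -> B
   6  $ then B        false false false then $        expand B -> false K
   7  $ then K false  false false false then $        match false
   8  $ then K        false false then $              expand K -> B
   9  $ then B        false false then $              expand B -> false K
  10  $ then K false  false false then $              match false
  11  $ then K        false then $                    expand K -> B
  12  $ then B        false then $                    expand B -> false K
  13  $ then K false  false then $                    match false
  14  $ then K        then $                          expand K -> B
  15  $ then B        then $                          expand B -> λ
  16  $ then          then $                          match then
Accept reached after 16 steps.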